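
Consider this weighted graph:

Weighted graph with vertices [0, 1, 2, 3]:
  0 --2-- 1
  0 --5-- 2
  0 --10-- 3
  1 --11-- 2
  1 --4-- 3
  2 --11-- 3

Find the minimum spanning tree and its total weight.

Applying Kruskal's algorithm (sort edges by weight, add if no cycle):
  Add (0,1) w=2
  Add (1,3) w=4
  Add (0,2) w=5
  Skip (0,3) w=10 (creates cycle)
  Skip (1,2) w=11 (creates cycle)
  Skip (2,3) w=11 (creates cycle)
MST weight = 11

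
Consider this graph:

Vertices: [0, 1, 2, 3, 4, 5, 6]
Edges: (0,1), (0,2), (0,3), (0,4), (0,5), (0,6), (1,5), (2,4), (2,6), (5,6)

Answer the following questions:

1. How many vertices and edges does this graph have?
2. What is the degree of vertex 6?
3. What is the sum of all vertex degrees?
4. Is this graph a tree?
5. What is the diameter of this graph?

Count: 7 vertices, 10 edges.
Vertex 6 has neighbors [0, 2, 5], degree = 3.
Handshaking lemma: 2 * 10 = 20.
A tree on 7 vertices has 6 edges. This graph has 10 edges (4 extra). Not a tree.
Diameter (longest shortest path) = 2.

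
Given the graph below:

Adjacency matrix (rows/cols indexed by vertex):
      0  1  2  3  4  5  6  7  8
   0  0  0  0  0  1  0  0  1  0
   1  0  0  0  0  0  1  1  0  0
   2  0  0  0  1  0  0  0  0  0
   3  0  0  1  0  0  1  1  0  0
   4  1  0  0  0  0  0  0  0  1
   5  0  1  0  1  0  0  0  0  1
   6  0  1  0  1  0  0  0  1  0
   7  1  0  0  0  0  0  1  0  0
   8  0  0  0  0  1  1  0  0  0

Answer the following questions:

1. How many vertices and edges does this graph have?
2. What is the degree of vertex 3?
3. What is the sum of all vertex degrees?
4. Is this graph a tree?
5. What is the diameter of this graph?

Count: 9 vertices, 10 edges.
Vertex 3 has neighbors [2, 5, 6], degree = 3.
Handshaking lemma: 2 * 10 = 20.
A tree on 9 vertices has 8 edges. This graph has 10 edges (2 extra). Not a tree.
Diameter (longest shortest path) = 4.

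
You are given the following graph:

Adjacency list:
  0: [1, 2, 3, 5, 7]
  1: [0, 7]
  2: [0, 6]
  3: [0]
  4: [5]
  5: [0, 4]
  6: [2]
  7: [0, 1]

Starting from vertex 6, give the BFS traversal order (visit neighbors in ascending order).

BFS from vertex 6 (neighbors processed in ascending order):
Visit order: 6, 2, 0, 1, 3, 5, 7, 4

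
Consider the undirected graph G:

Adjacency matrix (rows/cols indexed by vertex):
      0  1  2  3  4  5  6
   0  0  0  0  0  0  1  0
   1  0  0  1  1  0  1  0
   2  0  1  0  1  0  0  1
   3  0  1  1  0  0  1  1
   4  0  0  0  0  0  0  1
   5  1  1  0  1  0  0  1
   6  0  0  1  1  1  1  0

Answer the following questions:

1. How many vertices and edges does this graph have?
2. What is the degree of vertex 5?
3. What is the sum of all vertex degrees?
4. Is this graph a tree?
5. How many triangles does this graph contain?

Count: 7 vertices, 10 edges.
Vertex 5 has neighbors [0, 1, 3, 6], degree = 4.
Handshaking lemma: 2 * 10 = 20.
A tree on 7 vertices has 6 edges. This graph has 10 edges (4 extra). Not a tree.
Number of triangles = 4.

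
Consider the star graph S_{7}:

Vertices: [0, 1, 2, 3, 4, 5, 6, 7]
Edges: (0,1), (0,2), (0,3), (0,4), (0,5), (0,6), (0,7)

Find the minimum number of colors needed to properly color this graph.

S_{7} has one hub adjacent to 7 leaves; leaves are pairwise non-adjacent.
Color the hub 0 and every leaf 1.
Chromatic number = 2.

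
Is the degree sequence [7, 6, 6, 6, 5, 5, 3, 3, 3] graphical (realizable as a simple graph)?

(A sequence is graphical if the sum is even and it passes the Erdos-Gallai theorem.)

Sum of degrees = 44. Sum is even and passes Erdos-Gallai. The sequence IS graphical.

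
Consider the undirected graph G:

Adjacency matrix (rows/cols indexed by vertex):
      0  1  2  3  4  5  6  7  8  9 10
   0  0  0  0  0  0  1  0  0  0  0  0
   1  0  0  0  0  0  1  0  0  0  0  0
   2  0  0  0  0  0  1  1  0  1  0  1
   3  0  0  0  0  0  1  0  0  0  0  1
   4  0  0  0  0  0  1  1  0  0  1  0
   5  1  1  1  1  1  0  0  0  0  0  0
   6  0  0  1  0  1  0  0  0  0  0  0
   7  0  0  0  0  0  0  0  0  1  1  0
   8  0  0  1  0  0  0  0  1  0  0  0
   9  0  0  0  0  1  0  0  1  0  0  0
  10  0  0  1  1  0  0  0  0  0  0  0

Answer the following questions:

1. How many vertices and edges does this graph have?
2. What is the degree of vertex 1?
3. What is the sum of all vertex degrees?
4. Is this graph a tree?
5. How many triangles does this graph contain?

Count: 11 vertices, 13 edges.
Vertex 1 has neighbors [5], degree = 1.
Handshaking lemma: 2 * 13 = 26.
A tree on 11 vertices has 10 edges. This graph has 13 edges (3 extra). Not a tree.
Number of triangles = 0.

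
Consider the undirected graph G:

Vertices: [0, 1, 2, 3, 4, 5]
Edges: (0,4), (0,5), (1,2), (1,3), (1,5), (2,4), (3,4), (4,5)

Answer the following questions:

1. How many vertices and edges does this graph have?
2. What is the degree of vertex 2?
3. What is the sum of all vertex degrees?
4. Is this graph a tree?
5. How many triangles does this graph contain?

Count: 6 vertices, 8 edges.
Vertex 2 has neighbors [1, 4], degree = 2.
Handshaking lemma: 2 * 8 = 16.
A tree on 6 vertices has 5 edges. This graph has 8 edges (3 extra). Not a tree.
Number of triangles = 1.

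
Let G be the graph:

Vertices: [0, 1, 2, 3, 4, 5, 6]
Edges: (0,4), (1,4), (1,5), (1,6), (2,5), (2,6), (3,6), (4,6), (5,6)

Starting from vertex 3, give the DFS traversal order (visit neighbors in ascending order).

DFS from vertex 3 (neighbors processed in ascending order):
Visit order: 3, 6, 1, 4, 0, 5, 2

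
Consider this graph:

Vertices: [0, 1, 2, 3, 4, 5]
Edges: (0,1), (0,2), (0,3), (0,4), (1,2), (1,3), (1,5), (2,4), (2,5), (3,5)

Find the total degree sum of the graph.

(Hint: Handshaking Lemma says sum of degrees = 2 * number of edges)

Count edges: 10 edges.
By Handshaking Lemma: sum of degrees = 2 * 10 = 20.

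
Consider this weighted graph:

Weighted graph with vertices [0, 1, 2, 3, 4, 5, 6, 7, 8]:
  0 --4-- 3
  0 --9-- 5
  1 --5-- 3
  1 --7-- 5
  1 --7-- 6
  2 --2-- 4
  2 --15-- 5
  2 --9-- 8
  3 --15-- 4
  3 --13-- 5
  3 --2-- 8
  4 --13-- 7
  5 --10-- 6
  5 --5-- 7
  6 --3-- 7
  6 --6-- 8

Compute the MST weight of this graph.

Applying Kruskal's algorithm (sort edges by weight, add if no cycle):
  Add (2,4) w=2
  Add (3,8) w=2
  Add (6,7) w=3
  Add (0,3) w=4
  Add (1,3) w=5
  Add (5,7) w=5
  Add (6,8) w=6
  Skip (1,6) w=7 (creates cycle)
  Skip (1,5) w=7 (creates cycle)
  Skip (0,5) w=9 (creates cycle)
  Add (2,8) w=9
  Skip (5,6) w=10 (creates cycle)
  Skip (3,5) w=13 (creates cycle)
  Skip (4,7) w=13 (creates cycle)
  Skip (2,5) w=15 (creates cycle)
  Skip (3,4) w=15 (creates cycle)
MST weight = 36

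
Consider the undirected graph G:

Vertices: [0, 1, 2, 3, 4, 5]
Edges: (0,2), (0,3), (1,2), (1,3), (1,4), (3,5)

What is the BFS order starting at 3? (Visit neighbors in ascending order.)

BFS from vertex 3 (neighbors processed in ascending order):
Visit order: 3, 0, 1, 5, 2, 4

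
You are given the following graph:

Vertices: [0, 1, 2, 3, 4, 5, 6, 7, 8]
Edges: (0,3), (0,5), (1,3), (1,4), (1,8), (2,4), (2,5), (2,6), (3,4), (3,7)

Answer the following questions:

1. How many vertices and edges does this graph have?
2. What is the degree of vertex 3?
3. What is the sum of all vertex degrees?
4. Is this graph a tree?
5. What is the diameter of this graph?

Count: 9 vertices, 10 edges.
Vertex 3 has neighbors [0, 1, 4, 7], degree = 4.
Handshaking lemma: 2 * 10 = 20.
A tree on 9 vertices has 8 edges. This graph has 10 edges (2 extra). Not a tree.
Diameter (longest shortest path) = 4.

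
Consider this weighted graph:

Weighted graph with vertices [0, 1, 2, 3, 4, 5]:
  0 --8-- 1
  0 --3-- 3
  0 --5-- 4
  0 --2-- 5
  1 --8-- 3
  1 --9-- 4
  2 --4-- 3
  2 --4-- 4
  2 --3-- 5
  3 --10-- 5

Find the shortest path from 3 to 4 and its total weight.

Using Dijkstra's algorithm from vertex 3:
Shortest path: 3 -> 2 -> 4
Total weight: 4 + 4 = 8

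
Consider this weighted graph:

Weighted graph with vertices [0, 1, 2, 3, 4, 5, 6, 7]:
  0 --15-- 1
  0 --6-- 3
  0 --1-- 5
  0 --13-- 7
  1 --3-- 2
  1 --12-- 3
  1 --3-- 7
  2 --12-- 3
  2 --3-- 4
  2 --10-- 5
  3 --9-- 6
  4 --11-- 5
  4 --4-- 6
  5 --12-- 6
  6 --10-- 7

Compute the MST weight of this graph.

Applying Kruskal's algorithm (sort edges by weight, add if no cycle):
  Add (0,5) w=1
  Add (1,2) w=3
  Add (1,7) w=3
  Add (2,4) w=3
  Add (4,6) w=4
  Add (0,3) w=6
  Add (3,6) w=9
  Skip (2,5) w=10 (creates cycle)
  Skip (6,7) w=10 (creates cycle)
  Skip (4,5) w=11 (creates cycle)
  Skip (1,3) w=12 (creates cycle)
  Skip (2,3) w=12 (creates cycle)
  Skip (5,6) w=12 (creates cycle)
  Skip (0,7) w=13 (creates cycle)
  Skip (0,1) w=15 (creates cycle)
MST weight = 29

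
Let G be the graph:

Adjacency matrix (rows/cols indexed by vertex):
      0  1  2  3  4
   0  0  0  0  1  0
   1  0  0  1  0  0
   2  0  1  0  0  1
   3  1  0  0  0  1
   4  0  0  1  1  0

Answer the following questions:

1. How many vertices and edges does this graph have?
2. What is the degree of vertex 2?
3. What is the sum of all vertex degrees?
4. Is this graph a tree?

Count: 5 vertices, 4 edges.
Vertex 2 has neighbors [1, 4], degree = 2.
Handshaking lemma: 2 * 4 = 8.
A graph is a tree iff it is connected and has exactly n-1 edges. This graph is connected (all 5 vertices in one component) and has 5-1 = 4 edges. It is a tree.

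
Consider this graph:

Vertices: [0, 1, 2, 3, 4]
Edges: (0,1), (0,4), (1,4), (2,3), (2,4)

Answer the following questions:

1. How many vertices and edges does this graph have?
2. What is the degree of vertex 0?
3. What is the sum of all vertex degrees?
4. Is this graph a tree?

Count: 5 vertices, 5 edges.
Vertex 0 has neighbors [1, 4], degree = 2.
Handshaking lemma: 2 * 5 = 10.
A tree on 5 vertices has 4 edges. This graph has 5 edges (1 extra). Not a tree.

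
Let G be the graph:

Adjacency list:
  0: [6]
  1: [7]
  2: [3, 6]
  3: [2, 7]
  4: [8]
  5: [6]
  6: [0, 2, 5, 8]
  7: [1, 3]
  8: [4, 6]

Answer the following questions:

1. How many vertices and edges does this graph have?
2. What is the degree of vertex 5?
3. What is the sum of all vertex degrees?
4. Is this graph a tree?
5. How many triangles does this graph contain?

Count: 9 vertices, 8 edges.
Vertex 5 has neighbors [6], degree = 1.
Handshaking lemma: 2 * 8 = 16.
A graph is a tree iff it is connected and has exactly n-1 edges. This graph is connected (all 9 vertices in one component) and has 9-1 = 8 edges. It is a tree.
Number of triangles = 0.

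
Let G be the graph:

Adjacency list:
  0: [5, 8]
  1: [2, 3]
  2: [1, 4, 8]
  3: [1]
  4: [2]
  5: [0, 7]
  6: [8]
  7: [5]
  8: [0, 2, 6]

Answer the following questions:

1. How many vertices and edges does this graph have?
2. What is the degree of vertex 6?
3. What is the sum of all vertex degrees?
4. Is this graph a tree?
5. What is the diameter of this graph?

Count: 9 vertices, 8 edges.
Vertex 6 has neighbors [8], degree = 1.
Handshaking lemma: 2 * 8 = 16.
A graph is a tree iff it is connected and has exactly n-1 edges. This graph is connected (all 9 vertices in one component) and has 9-1 = 8 edges. It is a tree.
Diameter (longest shortest path) = 6.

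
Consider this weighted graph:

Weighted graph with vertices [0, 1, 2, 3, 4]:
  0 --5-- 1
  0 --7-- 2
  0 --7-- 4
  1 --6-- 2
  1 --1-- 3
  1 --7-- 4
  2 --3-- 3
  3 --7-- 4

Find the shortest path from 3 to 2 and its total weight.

Using Dijkstra's algorithm from vertex 3:
Shortest path: 3 -> 2
Total weight: 3 = 3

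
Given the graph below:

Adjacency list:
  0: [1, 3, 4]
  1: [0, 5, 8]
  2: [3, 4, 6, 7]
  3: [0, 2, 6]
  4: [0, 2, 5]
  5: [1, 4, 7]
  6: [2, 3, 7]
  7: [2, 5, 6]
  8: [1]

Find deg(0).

Vertex 0 has neighbors [1, 3, 4], so deg(0) = 3.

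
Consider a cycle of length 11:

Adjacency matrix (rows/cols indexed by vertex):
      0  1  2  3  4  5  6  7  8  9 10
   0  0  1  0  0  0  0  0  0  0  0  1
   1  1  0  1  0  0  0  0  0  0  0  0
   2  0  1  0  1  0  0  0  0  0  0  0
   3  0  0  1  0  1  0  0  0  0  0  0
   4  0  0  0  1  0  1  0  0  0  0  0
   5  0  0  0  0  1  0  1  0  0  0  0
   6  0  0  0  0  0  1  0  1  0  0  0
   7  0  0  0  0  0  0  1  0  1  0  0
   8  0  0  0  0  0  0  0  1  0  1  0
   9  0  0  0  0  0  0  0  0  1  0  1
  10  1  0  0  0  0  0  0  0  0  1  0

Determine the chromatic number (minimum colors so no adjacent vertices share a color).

This is an odd cycle (C_11). Odd cycles are not bipartite (any 2-coloring forces two adjacent vertices to match), and 3 colors suffice.
Chromatic number = 3.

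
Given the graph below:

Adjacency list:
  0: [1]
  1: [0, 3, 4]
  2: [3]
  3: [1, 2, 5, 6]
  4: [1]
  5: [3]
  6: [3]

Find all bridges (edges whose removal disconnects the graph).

A bridge is an edge whose removal increases the number of connected components.
Bridges found: (0,1), (1,3), (1,4), (2,3), (3,5), (3,6)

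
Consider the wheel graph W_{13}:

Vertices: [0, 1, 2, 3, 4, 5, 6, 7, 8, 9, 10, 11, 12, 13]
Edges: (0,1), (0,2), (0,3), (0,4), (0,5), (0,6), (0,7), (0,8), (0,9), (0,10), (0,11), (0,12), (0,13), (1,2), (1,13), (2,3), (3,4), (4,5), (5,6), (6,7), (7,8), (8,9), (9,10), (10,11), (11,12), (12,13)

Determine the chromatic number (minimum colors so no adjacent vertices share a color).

W_{13} = C_{13} plus a hub adjacent to every cycle vertex.
The outer cycle needs 3 colors (odd cycle); the hub is adjacent to all of them so needs a fresh color.
Chromatic number = 3 + 1 = 4.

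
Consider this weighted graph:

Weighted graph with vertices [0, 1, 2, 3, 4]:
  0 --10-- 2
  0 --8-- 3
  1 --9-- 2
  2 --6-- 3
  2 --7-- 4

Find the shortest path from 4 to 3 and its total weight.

Using Dijkstra's algorithm from vertex 4:
Shortest path: 4 -> 2 -> 3
Total weight: 7 + 6 = 13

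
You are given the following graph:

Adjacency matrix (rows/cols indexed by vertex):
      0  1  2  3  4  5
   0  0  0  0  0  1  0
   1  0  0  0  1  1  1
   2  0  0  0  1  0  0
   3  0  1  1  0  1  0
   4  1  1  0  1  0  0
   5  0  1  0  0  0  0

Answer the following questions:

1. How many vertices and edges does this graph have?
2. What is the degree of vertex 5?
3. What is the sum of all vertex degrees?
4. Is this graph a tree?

Count: 6 vertices, 6 edges.
Vertex 5 has neighbors [1], degree = 1.
Handshaking lemma: 2 * 6 = 12.
A tree on 6 vertices has 5 edges. This graph has 6 edges (1 extra). Not a tree.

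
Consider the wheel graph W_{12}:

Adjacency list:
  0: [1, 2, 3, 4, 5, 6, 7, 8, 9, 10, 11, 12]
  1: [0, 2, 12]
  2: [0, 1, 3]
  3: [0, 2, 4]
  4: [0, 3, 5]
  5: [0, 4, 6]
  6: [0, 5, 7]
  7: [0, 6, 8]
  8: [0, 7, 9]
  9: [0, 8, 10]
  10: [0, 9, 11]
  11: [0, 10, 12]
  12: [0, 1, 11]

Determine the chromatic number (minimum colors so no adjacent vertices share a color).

W_{12} = C_{12} plus a hub adjacent to every cycle vertex.
The outer cycle needs 2 colors (even cycle); the hub is adjacent to all of them so needs a fresh color.
Chromatic number = 2 + 1 = 3.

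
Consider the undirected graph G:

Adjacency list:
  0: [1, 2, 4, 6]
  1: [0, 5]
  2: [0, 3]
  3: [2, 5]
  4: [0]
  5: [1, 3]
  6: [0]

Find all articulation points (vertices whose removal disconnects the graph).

An articulation point is a vertex whose removal disconnects the graph.
Articulation points: [0]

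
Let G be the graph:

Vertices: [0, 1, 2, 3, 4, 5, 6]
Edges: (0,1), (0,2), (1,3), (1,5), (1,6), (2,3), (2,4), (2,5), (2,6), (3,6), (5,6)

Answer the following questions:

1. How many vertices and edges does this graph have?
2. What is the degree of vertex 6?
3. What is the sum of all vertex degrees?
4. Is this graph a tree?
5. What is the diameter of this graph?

Count: 7 vertices, 11 edges.
Vertex 6 has neighbors [1, 2, 3, 5], degree = 4.
Handshaking lemma: 2 * 11 = 22.
A tree on 7 vertices has 6 edges. This graph has 11 edges (5 extra). Not a tree.
Diameter (longest shortest path) = 3.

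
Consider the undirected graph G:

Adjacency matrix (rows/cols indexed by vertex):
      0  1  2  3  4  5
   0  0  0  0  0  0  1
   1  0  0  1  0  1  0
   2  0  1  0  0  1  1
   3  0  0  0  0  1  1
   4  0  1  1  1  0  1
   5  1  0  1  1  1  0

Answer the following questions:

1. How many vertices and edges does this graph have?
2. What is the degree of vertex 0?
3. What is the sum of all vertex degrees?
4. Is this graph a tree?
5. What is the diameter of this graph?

Count: 6 vertices, 8 edges.
Vertex 0 has neighbors [5], degree = 1.
Handshaking lemma: 2 * 8 = 16.
A tree on 6 vertices has 5 edges. This graph has 8 edges (3 extra). Not a tree.
Diameter (longest shortest path) = 3.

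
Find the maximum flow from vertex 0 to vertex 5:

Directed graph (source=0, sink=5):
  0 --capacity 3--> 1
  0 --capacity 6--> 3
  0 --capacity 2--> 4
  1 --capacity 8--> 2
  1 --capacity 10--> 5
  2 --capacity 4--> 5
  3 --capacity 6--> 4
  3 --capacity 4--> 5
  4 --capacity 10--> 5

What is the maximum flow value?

Computing max flow:
  Flow on (0->1): 3/3
  Flow on (0->3): 6/6
  Flow on (0->4): 2/2
  Flow on (1->5): 3/10
  Flow on (3->4): 2/6
  Flow on (3->5): 4/4
  Flow on (4->5): 4/10
Maximum flow = 11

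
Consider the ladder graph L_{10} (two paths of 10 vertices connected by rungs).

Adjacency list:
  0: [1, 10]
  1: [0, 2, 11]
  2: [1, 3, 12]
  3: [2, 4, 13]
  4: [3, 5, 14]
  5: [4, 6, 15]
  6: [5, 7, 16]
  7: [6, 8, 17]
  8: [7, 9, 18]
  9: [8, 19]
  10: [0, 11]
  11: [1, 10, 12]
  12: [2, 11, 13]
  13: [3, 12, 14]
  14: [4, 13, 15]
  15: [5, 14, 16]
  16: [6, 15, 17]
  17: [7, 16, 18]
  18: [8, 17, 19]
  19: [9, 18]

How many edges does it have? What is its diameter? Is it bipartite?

Ladder graph L_{10}: 10 rungs + 2 * (10-1) path edges = 10 + 18 = 28 edges.
Diameter = 10.
Ladder graphs are bipartite (alternating coloring along each path).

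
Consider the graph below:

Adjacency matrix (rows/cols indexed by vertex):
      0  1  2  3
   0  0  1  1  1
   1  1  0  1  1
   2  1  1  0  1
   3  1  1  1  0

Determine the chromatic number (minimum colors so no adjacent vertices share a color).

The graph has a maximum clique of size 4 (lower bound on chromatic number).
A valid 4-coloring: {0: 0, 1: 1, 2: 2, 3: 3}.
Chromatic number = 4.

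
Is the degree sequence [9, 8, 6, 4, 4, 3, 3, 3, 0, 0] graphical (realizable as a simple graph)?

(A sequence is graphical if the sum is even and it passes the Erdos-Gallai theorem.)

Sum of degrees = 40. Sum is even but fails Erdos-Gallai. The sequence is NOT graphical.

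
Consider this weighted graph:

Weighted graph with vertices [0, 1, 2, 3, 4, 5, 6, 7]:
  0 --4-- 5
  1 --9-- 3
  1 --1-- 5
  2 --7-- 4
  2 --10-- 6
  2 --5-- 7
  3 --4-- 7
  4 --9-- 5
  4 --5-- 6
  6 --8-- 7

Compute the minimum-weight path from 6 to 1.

Using Dijkstra's algorithm from vertex 6:
Shortest path: 6 -> 4 -> 5 -> 1
Total weight: 5 + 9 + 1 = 15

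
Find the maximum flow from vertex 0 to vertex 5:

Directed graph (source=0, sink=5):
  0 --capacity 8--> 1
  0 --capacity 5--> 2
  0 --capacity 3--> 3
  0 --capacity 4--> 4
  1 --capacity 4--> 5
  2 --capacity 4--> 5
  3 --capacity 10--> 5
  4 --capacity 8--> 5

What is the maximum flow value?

Computing max flow:
  Flow on (0->1): 4/8
  Flow on (0->2): 4/5
  Flow on (0->3): 3/3
  Flow on (0->4): 4/4
  Flow on (1->5): 4/4
  Flow on (2->5): 4/4
  Flow on (3->5): 3/10
  Flow on (4->5): 4/8
Maximum flow = 15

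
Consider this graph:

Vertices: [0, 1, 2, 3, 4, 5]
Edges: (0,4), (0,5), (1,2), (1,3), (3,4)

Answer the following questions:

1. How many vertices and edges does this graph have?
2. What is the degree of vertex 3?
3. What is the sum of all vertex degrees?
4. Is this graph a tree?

Count: 6 vertices, 5 edges.
Vertex 3 has neighbors [1, 4], degree = 2.
Handshaking lemma: 2 * 5 = 10.
A graph is a tree iff it is connected and has exactly n-1 edges. This graph is connected (all 6 vertices in one component) and has 6-1 = 5 edges. It is a tree.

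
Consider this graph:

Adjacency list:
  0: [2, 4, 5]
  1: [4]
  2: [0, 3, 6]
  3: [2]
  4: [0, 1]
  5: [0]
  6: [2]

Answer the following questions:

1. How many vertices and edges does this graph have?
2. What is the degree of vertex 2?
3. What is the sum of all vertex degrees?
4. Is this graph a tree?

Count: 7 vertices, 6 edges.
Vertex 2 has neighbors [0, 3, 6], degree = 3.
Handshaking lemma: 2 * 6 = 12.
A graph is a tree iff it is connected and has exactly n-1 edges. This graph is connected (all 7 vertices in one component) and has 7-1 = 6 edges. It is a tree.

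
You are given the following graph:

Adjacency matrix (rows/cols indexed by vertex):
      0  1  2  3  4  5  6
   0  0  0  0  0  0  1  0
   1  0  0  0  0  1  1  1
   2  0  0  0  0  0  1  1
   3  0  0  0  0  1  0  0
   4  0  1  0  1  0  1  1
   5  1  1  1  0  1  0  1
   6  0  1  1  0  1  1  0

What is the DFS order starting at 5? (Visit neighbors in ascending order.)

DFS from vertex 5 (neighbors processed in ascending order):
Visit order: 5, 0, 1, 4, 3, 6, 2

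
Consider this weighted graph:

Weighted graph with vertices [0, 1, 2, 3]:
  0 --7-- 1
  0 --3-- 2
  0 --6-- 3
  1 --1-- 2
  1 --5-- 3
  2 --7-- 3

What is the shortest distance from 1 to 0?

Using Dijkstra's algorithm from vertex 1:
Shortest path: 1 -> 2 -> 0
Total weight: 1 + 3 = 4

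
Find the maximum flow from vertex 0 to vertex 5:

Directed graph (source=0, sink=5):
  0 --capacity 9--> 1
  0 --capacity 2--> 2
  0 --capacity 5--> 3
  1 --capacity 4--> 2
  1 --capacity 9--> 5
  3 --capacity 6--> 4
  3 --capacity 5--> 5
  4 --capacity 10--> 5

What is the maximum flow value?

Computing max flow:
  Flow on (0->1): 9/9
  Flow on (0->3): 5/5
  Flow on (1->5): 9/9
  Flow on (3->5): 5/5
Maximum flow = 14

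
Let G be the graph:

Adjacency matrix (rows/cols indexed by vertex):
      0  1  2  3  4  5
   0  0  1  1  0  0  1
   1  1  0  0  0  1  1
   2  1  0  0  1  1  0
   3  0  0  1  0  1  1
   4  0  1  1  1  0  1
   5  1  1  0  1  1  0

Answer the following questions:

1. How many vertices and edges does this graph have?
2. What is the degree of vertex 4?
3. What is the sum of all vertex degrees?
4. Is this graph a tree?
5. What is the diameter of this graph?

Count: 6 vertices, 10 edges.
Vertex 4 has neighbors [1, 2, 3, 5], degree = 4.
Handshaking lemma: 2 * 10 = 20.
A tree on 6 vertices has 5 edges. This graph has 10 edges (5 extra). Not a tree.
Diameter (longest shortest path) = 2.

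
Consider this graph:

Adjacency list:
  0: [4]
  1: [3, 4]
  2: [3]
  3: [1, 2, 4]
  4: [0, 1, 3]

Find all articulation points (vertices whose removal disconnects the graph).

An articulation point is a vertex whose removal disconnects the graph.
Articulation points: [3, 4]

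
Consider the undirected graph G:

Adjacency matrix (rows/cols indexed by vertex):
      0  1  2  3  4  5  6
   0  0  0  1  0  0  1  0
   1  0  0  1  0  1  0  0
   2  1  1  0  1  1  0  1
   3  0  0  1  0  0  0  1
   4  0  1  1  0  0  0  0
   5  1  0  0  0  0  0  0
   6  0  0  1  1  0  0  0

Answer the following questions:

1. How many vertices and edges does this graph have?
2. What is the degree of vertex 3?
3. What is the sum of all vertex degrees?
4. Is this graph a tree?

Count: 7 vertices, 8 edges.
Vertex 3 has neighbors [2, 6], degree = 2.
Handshaking lemma: 2 * 8 = 16.
A tree on 7 vertices has 6 edges. This graph has 8 edges (2 extra). Not a tree.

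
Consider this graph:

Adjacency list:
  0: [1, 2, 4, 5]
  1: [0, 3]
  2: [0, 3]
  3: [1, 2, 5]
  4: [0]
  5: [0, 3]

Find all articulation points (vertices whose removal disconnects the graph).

An articulation point is a vertex whose removal disconnects the graph.
Articulation points: [0]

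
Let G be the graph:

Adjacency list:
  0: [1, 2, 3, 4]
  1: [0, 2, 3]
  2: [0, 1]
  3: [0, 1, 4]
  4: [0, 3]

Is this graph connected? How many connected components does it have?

Checking connectivity: the graph has 1 connected component(s).
All vertices are reachable from each other. The graph IS connected.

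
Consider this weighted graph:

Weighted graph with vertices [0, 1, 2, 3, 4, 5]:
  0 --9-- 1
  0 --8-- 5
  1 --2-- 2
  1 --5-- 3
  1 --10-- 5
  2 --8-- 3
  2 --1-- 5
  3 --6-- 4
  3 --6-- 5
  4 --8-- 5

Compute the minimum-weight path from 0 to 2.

Using Dijkstra's algorithm from vertex 0:
Shortest path: 0 -> 5 -> 2
Total weight: 8 + 1 = 9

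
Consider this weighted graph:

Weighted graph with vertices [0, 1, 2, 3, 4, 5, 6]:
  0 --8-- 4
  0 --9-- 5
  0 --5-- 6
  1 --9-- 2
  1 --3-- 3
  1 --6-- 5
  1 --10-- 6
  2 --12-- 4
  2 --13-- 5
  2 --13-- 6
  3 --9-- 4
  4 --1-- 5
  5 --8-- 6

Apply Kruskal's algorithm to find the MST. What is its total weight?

Applying Kruskal's algorithm (sort edges by weight, add if no cycle):
  Add (4,5) w=1
  Add (1,3) w=3
  Add (0,6) w=5
  Add (1,5) w=6
  Add (0,4) w=8
  Skip (5,6) w=8 (creates cycle)
  Skip (0,5) w=9 (creates cycle)
  Add (1,2) w=9
  Skip (3,4) w=9 (creates cycle)
  Skip (1,6) w=10 (creates cycle)
  Skip (2,4) w=12 (creates cycle)
  Skip (2,5) w=13 (creates cycle)
  Skip (2,6) w=13 (creates cycle)
MST weight = 32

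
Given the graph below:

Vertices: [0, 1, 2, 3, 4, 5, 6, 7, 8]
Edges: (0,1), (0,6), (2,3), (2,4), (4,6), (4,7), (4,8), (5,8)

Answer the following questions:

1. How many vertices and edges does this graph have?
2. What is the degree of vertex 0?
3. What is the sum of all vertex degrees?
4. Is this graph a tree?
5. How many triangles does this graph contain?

Count: 9 vertices, 8 edges.
Vertex 0 has neighbors [1, 6], degree = 2.
Handshaking lemma: 2 * 8 = 16.
A graph is a tree iff it is connected and has exactly n-1 edges. This graph is connected (all 9 vertices in one component) and has 9-1 = 8 edges. It is a tree.
Number of triangles = 0.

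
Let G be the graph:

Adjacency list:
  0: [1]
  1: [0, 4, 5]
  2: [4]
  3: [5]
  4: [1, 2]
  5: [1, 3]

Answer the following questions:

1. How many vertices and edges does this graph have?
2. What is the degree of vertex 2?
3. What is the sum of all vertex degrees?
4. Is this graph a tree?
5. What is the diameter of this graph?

Count: 6 vertices, 5 edges.
Vertex 2 has neighbors [4], degree = 1.
Handshaking lemma: 2 * 5 = 10.
A graph is a tree iff it is connected and has exactly n-1 edges. This graph is connected (all 6 vertices in one component) and has 6-1 = 5 edges. It is a tree.
Diameter (longest shortest path) = 4.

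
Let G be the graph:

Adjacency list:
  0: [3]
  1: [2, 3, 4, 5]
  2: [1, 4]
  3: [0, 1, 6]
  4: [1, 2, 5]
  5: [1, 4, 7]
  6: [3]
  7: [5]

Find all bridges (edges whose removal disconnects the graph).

A bridge is an edge whose removal increases the number of connected components.
Bridges found: (0,3), (1,3), (3,6), (5,7)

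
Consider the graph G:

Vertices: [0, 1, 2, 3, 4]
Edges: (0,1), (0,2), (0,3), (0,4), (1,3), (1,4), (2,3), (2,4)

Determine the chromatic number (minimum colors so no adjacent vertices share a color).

The graph has a maximum clique of size 3 (lower bound on chromatic number).
A valid 3-coloring: {0: 0, 1: 1, 2: 1, 3: 2, 4: 2}.
Chromatic number = 3.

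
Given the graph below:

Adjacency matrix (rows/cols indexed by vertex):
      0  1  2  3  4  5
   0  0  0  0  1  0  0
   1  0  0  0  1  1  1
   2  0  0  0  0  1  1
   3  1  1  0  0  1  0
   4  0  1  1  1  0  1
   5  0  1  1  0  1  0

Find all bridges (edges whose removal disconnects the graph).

A bridge is an edge whose removal increases the number of connected components.
Bridges found: (0,3)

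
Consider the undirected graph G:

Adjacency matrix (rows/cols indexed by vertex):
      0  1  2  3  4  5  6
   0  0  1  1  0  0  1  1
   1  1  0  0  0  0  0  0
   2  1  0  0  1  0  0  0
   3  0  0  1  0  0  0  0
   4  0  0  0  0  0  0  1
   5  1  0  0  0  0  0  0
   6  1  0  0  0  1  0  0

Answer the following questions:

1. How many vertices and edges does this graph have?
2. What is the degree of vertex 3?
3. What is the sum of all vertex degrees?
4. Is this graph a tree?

Count: 7 vertices, 6 edges.
Vertex 3 has neighbors [2], degree = 1.
Handshaking lemma: 2 * 6 = 12.
A graph is a tree iff it is connected and has exactly n-1 edges. This graph is connected (all 7 vertices in one component) and has 7-1 = 6 edges. It is a tree.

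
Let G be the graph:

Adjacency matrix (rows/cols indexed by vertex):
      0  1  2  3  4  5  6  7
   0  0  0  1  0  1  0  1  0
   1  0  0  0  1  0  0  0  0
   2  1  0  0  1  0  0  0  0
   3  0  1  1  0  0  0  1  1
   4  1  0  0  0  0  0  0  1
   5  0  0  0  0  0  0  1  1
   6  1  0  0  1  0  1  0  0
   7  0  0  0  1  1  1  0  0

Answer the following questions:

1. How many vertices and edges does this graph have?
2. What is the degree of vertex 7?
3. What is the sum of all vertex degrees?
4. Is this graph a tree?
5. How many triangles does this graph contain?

Count: 8 vertices, 10 edges.
Vertex 7 has neighbors [3, 4, 5], degree = 3.
Handshaking lemma: 2 * 10 = 20.
A tree on 8 vertices has 7 edges. This graph has 10 edges (3 extra). Not a tree.
Number of triangles = 0.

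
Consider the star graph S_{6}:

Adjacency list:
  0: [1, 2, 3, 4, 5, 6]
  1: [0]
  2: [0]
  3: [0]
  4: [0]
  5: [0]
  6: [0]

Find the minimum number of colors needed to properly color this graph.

S_{6} has one hub adjacent to 6 leaves; leaves are pairwise non-adjacent.
Color the hub 0 and every leaf 1.
Chromatic number = 2.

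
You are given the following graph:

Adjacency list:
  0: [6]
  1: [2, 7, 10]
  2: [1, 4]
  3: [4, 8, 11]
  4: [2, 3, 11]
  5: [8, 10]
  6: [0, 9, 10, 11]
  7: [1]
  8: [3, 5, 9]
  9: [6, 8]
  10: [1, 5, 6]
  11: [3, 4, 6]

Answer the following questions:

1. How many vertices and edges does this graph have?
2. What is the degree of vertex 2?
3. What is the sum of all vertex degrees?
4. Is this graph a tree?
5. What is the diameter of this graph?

Count: 12 vertices, 15 edges.
Vertex 2 has neighbors [1, 4], degree = 2.
Handshaking lemma: 2 * 15 = 30.
A tree on 12 vertices has 11 edges. This graph has 15 edges (4 extra). Not a tree.
Diameter (longest shortest path) = 4.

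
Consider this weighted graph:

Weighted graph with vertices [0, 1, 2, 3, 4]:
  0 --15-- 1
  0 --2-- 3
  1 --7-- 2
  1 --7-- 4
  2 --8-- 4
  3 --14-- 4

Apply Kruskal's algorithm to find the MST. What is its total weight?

Applying Kruskal's algorithm (sort edges by weight, add if no cycle):
  Add (0,3) w=2
  Add (1,4) w=7
  Add (1,2) w=7
  Skip (2,4) w=8 (creates cycle)
  Add (3,4) w=14
  Skip (0,1) w=15 (creates cycle)
MST weight = 30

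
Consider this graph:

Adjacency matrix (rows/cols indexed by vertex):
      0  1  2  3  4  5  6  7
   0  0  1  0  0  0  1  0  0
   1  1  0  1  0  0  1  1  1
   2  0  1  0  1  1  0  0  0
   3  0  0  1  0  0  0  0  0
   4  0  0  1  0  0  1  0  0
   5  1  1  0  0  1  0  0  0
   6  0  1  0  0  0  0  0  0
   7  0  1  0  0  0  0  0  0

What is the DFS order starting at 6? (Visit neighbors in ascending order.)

DFS from vertex 6 (neighbors processed in ascending order):
Visit order: 6, 1, 0, 5, 4, 2, 3, 7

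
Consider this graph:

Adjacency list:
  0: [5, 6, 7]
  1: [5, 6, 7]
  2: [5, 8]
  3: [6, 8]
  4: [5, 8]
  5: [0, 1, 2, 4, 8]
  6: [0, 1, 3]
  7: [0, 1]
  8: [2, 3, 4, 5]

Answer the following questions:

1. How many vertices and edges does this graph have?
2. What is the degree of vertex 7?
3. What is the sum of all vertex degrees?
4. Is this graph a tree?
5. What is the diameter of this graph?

Count: 9 vertices, 13 edges.
Vertex 7 has neighbors [0, 1], degree = 2.
Handshaking lemma: 2 * 13 = 26.
A tree on 9 vertices has 8 edges. This graph has 13 edges (5 extra). Not a tree.
Diameter (longest shortest path) = 3.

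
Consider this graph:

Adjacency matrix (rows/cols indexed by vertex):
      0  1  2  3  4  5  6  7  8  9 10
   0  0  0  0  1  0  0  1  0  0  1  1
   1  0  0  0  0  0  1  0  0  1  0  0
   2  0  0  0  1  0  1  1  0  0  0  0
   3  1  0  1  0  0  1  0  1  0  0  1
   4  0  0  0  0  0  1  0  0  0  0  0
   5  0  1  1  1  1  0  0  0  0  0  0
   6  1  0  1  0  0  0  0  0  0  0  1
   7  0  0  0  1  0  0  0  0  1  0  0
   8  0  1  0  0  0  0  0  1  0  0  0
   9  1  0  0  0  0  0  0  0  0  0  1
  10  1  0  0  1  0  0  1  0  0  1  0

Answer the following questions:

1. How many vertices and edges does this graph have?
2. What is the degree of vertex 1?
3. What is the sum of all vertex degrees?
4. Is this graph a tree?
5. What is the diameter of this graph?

Count: 11 vertices, 16 edges.
Vertex 1 has neighbors [5, 8], degree = 2.
Handshaking lemma: 2 * 16 = 32.
A tree on 11 vertices has 10 edges. This graph has 16 edges (6 extra). Not a tree.
Diameter (longest shortest path) = 4.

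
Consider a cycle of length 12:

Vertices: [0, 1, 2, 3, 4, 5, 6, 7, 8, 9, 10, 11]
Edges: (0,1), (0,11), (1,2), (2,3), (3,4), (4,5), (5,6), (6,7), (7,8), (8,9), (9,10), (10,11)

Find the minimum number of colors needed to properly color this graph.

This is an even cycle (C_12). Even cycles are bipartite.
Chromatic number = 2.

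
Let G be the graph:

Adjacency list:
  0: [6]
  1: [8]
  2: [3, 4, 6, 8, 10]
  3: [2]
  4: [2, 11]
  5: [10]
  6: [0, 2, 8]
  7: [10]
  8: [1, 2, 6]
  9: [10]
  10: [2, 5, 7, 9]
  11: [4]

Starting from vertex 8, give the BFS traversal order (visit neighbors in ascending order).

BFS from vertex 8 (neighbors processed in ascending order):
Visit order: 8, 1, 2, 6, 3, 4, 10, 0, 11, 5, 7, 9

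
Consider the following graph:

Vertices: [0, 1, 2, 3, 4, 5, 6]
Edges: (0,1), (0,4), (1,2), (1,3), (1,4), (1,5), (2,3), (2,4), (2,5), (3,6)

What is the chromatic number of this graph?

The graph has a maximum clique of size 3 (lower bound on chromatic number).
A valid 3-coloring: {0: 1, 1: 0, 2: 1, 3: 2, 4: 2, 5: 2, 6: 0}.
Chromatic number = 3.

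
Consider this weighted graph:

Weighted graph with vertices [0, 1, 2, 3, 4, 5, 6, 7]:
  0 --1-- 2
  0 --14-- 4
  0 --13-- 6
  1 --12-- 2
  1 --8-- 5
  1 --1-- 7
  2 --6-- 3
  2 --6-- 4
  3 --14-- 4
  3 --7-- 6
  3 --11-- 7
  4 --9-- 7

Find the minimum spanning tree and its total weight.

Applying Kruskal's algorithm (sort edges by weight, add if no cycle):
  Add (0,2) w=1
  Add (1,7) w=1
  Add (2,3) w=6
  Add (2,4) w=6
  Add (3,6) w=7
  Add (1,5) w=8
  Add (4,7) w=9
  Skip (3,7) w=11 (creates cycle)
  Skip (1,2) w=12 (creates cycle)
  Skip (0,6) w=13 (creates cycle)
  Skip (0,4) w=14 (creates cycle)
  Skip (3,4) w=14 (creates cycle)
MST weight = 38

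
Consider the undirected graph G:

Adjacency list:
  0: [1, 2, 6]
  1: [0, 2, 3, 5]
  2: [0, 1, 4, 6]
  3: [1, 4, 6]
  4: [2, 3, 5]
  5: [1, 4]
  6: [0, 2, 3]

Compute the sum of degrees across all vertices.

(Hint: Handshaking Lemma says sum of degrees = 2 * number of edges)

Count edges: 11 edges.
By Handshaking Lemma: sum of degrees = 2 * 11 = 22.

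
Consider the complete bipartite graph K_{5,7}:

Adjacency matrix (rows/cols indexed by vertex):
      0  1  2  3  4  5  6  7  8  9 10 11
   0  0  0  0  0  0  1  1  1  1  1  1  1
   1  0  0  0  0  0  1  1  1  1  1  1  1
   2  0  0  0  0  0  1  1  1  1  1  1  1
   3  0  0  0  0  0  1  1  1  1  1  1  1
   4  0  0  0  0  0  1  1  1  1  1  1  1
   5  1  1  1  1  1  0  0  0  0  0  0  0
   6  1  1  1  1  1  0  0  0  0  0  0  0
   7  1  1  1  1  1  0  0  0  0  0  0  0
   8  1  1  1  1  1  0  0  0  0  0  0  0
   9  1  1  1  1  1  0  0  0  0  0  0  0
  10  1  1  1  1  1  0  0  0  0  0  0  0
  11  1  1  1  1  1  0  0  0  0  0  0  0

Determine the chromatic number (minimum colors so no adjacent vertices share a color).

K_{5,7} is bipartite: vertices split into two independent sets of size 5 and 7.
Color one set 0, the other 1. No adjacent vertices share a color.
Chromatic number = 2.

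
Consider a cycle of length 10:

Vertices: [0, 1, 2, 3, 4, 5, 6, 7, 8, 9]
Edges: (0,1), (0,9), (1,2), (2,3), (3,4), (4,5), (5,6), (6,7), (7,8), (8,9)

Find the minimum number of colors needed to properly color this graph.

This is an even cycle (C_10). Even cycles are bipartite.
Chromatic number = 2.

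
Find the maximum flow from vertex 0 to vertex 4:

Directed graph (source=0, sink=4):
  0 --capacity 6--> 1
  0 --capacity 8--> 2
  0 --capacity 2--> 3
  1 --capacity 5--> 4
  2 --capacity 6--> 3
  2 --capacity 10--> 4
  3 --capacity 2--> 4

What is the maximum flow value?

Computing max flow:
  Flow on (0->1): 5/6
  Flow on (0->2): 8/8
  Flow on (0->3): 2/2
  Flow on (1->4): 5/5
  Flow on (2->4): 8/10
  Flow on (3->4): 2/2
Maximum flow = 15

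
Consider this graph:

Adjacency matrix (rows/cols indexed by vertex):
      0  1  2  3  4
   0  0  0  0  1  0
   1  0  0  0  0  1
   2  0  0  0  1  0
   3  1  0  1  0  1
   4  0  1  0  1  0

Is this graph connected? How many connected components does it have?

Checking connectivity: the graph has 1 connected component(s).
All vertices are reachable from each other. The graph IS connected.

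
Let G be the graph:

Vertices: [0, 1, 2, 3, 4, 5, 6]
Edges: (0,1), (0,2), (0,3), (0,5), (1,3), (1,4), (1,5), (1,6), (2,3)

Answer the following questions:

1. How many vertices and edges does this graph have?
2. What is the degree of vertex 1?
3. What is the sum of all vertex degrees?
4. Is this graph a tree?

Count: 7 vertices, 9 edges.
Vertex 1 has neighbors [0, 3, 4, 5, 6], degree = 5.
Handshaking lemma: 2 * 9 = 18.
A tree on 7 vertices has 6 edges. This graph has 9 edges (3 extra). Not a tree.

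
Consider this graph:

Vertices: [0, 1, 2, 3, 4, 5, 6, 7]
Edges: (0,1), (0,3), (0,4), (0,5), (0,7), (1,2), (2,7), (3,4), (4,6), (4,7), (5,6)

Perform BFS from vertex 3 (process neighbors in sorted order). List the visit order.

BFS from vertex 3 (neighbors processed in ascending order):
Visit order: 3, 0, 4, 1, 5, 7, 6, 2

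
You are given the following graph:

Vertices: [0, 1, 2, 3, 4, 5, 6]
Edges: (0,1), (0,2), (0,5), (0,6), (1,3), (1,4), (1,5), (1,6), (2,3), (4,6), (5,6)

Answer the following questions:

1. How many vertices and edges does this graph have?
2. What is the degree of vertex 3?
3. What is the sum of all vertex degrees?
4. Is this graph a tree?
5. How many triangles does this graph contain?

Count: 7 vertices, 11 edges.
Vertex 3 has neighbors [1, 2], degree = 2.
Handshaking lemma: 2 * 11 = 22.
A tree on 7 vertices has 6 edges. This graph has 11 edges (5 extra). Not a tree.
Number of triangles = 5.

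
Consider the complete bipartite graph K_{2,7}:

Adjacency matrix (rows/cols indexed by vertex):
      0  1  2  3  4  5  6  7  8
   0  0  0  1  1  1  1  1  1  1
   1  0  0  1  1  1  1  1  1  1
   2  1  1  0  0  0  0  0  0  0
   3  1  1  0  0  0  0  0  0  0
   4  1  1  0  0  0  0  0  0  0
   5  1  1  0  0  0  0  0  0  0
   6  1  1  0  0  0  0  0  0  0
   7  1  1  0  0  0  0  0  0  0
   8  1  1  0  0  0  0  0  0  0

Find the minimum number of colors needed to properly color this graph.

K_{2,7} is bipartite: vertices split into two independent sets of size 2 and 7.
Color one set 0, the other 1. No adjacent vertices share a color.
Chromatic number = 2.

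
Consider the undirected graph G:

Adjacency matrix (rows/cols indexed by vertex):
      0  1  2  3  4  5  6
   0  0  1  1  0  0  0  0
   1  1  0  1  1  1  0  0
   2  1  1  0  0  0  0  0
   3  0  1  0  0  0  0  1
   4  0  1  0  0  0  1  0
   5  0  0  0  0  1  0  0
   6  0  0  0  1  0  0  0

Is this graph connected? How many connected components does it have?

Checking connectivity: the graph has 1 connected component(s).
All vertices are reachable from each other. The graph IS connected.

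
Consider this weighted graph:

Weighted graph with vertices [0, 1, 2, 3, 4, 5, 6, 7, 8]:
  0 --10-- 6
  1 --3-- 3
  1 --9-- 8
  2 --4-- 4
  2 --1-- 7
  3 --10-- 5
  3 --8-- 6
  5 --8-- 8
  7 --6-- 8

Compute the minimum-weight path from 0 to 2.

Using Dijkstra's algorithm from vertex 0:
Shortest path: 0 -> 6 -> 3 -> 1 -> 8 -> 7 -> 2
Total weight: 10 + 8 + 3 + 9 + 6 + 1 = 37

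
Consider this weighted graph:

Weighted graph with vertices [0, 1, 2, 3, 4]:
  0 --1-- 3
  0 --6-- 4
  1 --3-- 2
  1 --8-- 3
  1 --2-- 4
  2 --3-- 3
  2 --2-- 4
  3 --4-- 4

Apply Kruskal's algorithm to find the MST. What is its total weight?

Applying Kruskal's algorithm (sort edges by weight, add if no cycle):
  Add (0,3) w=1
  Add (1,4) w=2
  Add (2,4) w=2
  Skip (1,2) w=3 (creates cycle)
  Add (2,3) w=3
  Skip (3,4) w=4 (creates cycle)
  Skip (0,4) w=6 (creates cycle)
  Skip (1,3) w=8 (creates cycle)
MST weight = 8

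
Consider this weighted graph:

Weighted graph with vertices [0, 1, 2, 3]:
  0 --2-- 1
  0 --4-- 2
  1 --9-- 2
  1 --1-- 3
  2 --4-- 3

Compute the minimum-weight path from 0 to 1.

Using Dijkstra's algorithm from vertex 0:
Shortest path: 0 -> 1
Total weight: 2 = 2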